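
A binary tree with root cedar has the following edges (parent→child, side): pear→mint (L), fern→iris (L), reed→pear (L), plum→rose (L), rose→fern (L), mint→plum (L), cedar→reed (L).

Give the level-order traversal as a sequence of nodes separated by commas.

cedar, reed, pear, mint, plum, rose, fern, iris

Level-order visits nodes level by level from the root, left to right within each level.
Level 0: cedar
Level 1: reed
Level 2: pear
Level 3: mint
Level 4: plum
Level 5: rose
Level 6: fern
Level 7: iris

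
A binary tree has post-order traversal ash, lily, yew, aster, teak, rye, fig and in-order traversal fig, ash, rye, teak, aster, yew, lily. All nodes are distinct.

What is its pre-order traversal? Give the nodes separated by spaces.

The last element of post-order is the root; it splits in-order into left and right subtrees.
Root fig: left subtree has 0 nodes { }, right has 6 {ash, rye, teak, aster, yew, lily}.
  Root rye: left subtree has 1 node {ash}, right has 4 {teak, aster, yew, lily}.
    Root teak: left subtree has 0 nodes { }, right has 3 {aster, yew, lily}.
      Root aster: left subtree has 0 nodes { }, right has 2 {yew, lily}.
        Root yew: left subtree has 0 nodes { }, right has 1 {lily}.

fig rye ash teak aster yew lily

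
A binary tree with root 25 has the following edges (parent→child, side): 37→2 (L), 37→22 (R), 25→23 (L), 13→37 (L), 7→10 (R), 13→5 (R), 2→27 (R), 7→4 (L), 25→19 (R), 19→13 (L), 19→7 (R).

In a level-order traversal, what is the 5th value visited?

7

Level-order visits nodes level by level from the root, left to right within each level.
Level 0: 25
Level 1: 23, 19
Level 2: 13, 7
Level 3: 37, 5, 4, 10
Level 4: 2, 22
Level 5: 27
Full level-order sequence: 25, 23, 19, 13, 7, 37, 5, 4, 10, 2, 22, 27.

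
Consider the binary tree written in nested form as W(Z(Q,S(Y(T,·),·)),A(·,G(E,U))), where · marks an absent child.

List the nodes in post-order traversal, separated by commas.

Q, T, Y, S, Z, E, U, G, A, W

Post-order visits the left subtree, then the right subtree, then the node.
At W: go left to Z.
  At Z: go left to Q.
    Q is a leaf — visit Q.
  At Z: go right to S.
    At S: go left to Y.
      At Y: go left to T.
        T is a leaf — visit T.
      At Y: no right child.
      Visit Y.
    At S: no right child.
    Visit S.
  Visit Z.
At W: go right to A.
  At A: no left child.
  At A: go right to G.
    At G: go left to E.
      E is a leaf — visit E.
    At G: go right to U.
      U is a leaf — visit U.
    Visit G.
  Visit A.
Visit W.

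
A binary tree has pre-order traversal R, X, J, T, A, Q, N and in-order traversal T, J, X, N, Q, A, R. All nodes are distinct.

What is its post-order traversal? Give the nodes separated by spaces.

T J N Q A X R

The first element of pre-order is the root; it splits in-order into left and right subtrees.
Root R: left subtree has 6 nodes {T, J, X, N, Q, A}, right has 0 { }.
  Root X: left subtree has 2 nodes {T, J}, right has 3 {N, Q, A}.
    Root J: left subtree has 1 node {T}, right has 0 { }.
    Root A: left subtree has 2 nodes {N, Q}, right has 0 { }.
      Root Q: left subtree has 1 node {N}, right has 0 { }.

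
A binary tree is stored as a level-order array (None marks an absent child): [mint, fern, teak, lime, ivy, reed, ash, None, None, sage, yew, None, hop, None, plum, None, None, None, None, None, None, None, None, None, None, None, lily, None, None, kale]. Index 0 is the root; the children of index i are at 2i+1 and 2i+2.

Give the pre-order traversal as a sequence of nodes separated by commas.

mint, fern, lime, ivy, sage, yew, teak, reed, hop, lily, ash, plum, kale

Pre-order visits the node, then its left subtree, then its right subtree.
Visit mint.
At mint: go left to fern.
  Visit fern.
  At fern: go left to lime.
    lime is a leaf — visit lime.
  At fern: go right to ivy.
    Visit ivy.
    At ivy: go left to sage.
      sage is a leaf — visit sage.
    At ivy: go right to yew.
      yew is a leaf — visit yew.
At mint: go right to teak.
  Visit teak.
  At teak: go left to reed.
    Visit reed.
    At reed: no left child.
    At reed: go right to hop.
      Visit hop.
      At hop: no left child.
      At hop: go right to lily.
        lily is a leaf — visit lily.
  At teak: go right to ash.
    Visit ash.
    At ash: no left child.
    At ash: go right to plum.
      Visit plum.
      At plum: go left to kale.
        kale is a leaf — visit kale.
      At plum: no right child.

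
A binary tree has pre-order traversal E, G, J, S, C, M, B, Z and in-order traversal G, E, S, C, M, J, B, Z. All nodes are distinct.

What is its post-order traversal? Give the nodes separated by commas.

The first element of pre-order is the root; it splits in-order into left and right subtrees.
Root E: left subtree has 1 node {G}, right has 6 {S, C, M, J, B, Z}.
  Root J: left subtree has 3 nodes {S, C, M}, right has 2 {B, Z}.
    Root S: left subtree has 0 nodes { }, right has 2 {C, M}.
      Root C: left subtree has 0 nodes { }, right has 1 {M}.
    Root B: left subtree has 0 nodes { }, right has 1 {Z}.

G, M, C, S, Z, B, J, E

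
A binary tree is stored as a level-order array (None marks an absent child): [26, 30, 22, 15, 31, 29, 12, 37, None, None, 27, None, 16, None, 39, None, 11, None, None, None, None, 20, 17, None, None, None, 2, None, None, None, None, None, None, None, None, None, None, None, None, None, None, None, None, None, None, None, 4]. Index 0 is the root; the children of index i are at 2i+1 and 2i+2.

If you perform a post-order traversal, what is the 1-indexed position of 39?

13

Post-order visits the left subtree, then the right subtree, then the node.
At 26: go left to 30.
  At 30: go left to 15.
    At 15: go left to 37.
      At 37: no left child.
      At 37: go right to 11.
        11 is a leaf — visit 11.
      Visit 37.
    At 15: no right child.
    Visit 15.
  At 30: go right to 31.
    At 31: no left child.
    At 31: go right to 27.
      At 27: go left to 20.
        20 is a leaf — visit 20.
      At 27: go right to 17.
        At 17: no left child.
        At 17: go right to 4.
          4 is a leaf — visit 4.
        Visit 17.
      Visit 27.
    Visit 31.
  Visit 30.
At 26: go right to 22.
  At 22: go left to 29.
    At 29: no left child.
    At 29: go right to 16.
      At 16: no left child.
      At 16: go right to 2.
        2 is a leaf — visit 2.
      Visit 16.
    Visit 29.
  At 22: go right to 12.
    At 12: no left child.
    At 12: go right to 39.
      39 is a leaf — visit 39.
    Visit 12.
  Visit 22.
Visit 26.
Full post-order sequence: 11, 37, 15, 20, 4, 17, 27, 31, 30, 2, 16, 29, 39, 12, 22, 26.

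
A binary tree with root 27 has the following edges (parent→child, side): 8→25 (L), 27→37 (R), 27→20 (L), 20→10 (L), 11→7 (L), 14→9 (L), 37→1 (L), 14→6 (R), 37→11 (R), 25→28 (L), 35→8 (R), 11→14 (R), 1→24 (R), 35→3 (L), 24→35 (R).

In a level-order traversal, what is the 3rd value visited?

Level-order visits nodes level by level from the root, left to right within each level.
Level 0: 27
Level 1: 20, 37
Level 2: 10, 1, 11
Level 3: 24, 7, 14
Level 4: 35, 9, 6
Level 5: 3, 8
Level 6: 25
Level 7: 28
Full level-order sequence: 27, 20, 37, 10, 1, 11, 24, 7, 14, 35, 9, 6, 3, 8, 25, 28.

37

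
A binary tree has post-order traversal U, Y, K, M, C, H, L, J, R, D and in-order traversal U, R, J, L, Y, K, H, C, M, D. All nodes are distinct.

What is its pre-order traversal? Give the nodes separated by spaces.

D R U J L H K Y C M

The last element of post-order is the root; it splits in-order into left and right subtrees.
Root D: left subtree has 9 nodes {U, R, J, L, Y, K, H, C, M}, right has 0 { }.
  Root R: left subtree has 1 node {U}, right has 7 {J, L, Y, K, H, C, M}.
    Root J: left subtree has 0 nodes { }, right has 6 {L, Y, K, H, C, M}.
      Root L: left subtree has 0 nodes { }, right has 5 {Y, K, H, C, M}.
        Root H: left subtree has 2 nodes {Y, K}, right has 2 {C, M}.
          Root K: left subtree has 1 node {Y}, right has 0 { }.
          Root C: left subtree has 0 nodes { }, right has 1 {M}.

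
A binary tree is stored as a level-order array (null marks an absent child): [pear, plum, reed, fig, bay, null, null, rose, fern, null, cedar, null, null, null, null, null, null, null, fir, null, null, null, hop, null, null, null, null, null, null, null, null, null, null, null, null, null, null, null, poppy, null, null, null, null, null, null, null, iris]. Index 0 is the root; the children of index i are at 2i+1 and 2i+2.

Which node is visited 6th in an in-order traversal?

In-order visits the left subtree, then the node, then the right subtree.
At pear: go left to plum.
  At plum: go left to fig.
    At fig: go left to rose.
      rose is a leaf — visit rose.
    Visit fig.
    At fig: go right to fern.
      At fern: no left child.
      Visit fern.
      At fern: go right to fir.
        At fir: no left child.
        Visit fir.
        At fir: go right to poppy.
          poppy is a leaf — visit poppy.
  Visit plum.
  At plum: go right to bay.
    At bay: no left child.
    Visit bay.
    At bay: go right to cedar.
      At cedar: no left child.
      Visit cedar.
      At cedar: go right to hop.
        At hop: no left child.
        Visit hop.
        At hop: go right to iris.
          iris is a leaf — visit iris.
Visit pear.
At pear: go right to reed.
  reed is a leaf — visit reed.
Full in-order sequence: rose, fig, fern, fir, poppy, plum, bay, cedar, hop, iris, pear, reed.

plum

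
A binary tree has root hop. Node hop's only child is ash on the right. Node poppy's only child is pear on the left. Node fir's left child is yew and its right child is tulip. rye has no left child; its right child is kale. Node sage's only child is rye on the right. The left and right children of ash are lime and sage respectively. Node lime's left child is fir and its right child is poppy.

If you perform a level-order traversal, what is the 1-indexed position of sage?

Level-order visits nodes level by level from the root, left to right within each level.
Level 0: hop
Level 1: ash
Level 2: lime, sage
Level 3: fir, poppy, rye
Level 4: yew, tulip, pear, kale
Full level-order sequence: hop, ash, lime, sage, fir, poppy, rye, yew, tulip, pear, kale.

4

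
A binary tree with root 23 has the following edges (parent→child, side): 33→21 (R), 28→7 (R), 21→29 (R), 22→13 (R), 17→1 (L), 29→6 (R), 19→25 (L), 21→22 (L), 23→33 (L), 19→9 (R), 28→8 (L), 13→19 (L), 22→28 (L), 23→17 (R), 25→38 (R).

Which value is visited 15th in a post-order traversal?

Post-order visits the left subtree, then the right subtree, then the node.
At 23: go left to 33.
  At 33: no left child.
  At 33: go right to 21.
    At 21: go left to 22.
      At 22: go left to 28.
        At 28: go left to 8.
          8 is a leaf — visit 8.
        At 28: go right to 7.
          7 is a leaf — visit 7.
        Visit 28.
      At 22: go right to 13.
        At 13: go left to 19.
          At 19: go left to 25.
            At 25: no left child.
            At 25: go right to 38.
              38 is a leaf — visit 38.
            Visit 25.
          At 19: go right to 9.
            9 is a leaf — visit 9.
          Visit 19.
        At 13: no right child.
        Visit 13.
      Visit 22.
    At 21: go right to 29.
      At 29: no left child.
      At 29: go right to 6.
        6 is a leaf — visit 6.
      Visit 29.
    Visit 21.
  Visit 33.
At 23: go right to 17.
  At 17: go left to 1.
    1 is a leaf — visit 1.
  At 17: no right child.
  Visit 17.
Visit 23.
Full post-order sequence: 8, 7, 28, 38, 25, 9, 19, 13, 22, 6, 29, 21, 33, 1, 17, 23.

17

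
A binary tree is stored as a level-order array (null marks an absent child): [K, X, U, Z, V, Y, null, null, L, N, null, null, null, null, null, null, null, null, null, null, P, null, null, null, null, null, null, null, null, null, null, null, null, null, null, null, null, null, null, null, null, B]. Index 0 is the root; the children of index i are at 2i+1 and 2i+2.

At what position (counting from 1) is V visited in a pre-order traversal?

5

Pre-order visits the node, then its left subtree, then its right subtree.
Visit K.
At K: go left to X.
  Visit X.
  At X: go left to Z.
    Visit Z.
    At Z: no left child.
    At Z: go right to L.
      L is a leaf — visit L.
  At X: go right to V.
    Visit V.
    At V: go left to N.
      Visit N.
      At N: no left child.
      At N: go right to P.
        Visit P.
        At P: go left to B.
          B is a leaf — visit B.
        At P: no right child.
    At V: no right child.
At K: go right to U.
  Visit U.
  At U: go left to Y.
    Y is a leaf — visit Y.
  At U: no right child.
Full pre-order sequence: K, X, Z, L, V, N, P, B, U, Y.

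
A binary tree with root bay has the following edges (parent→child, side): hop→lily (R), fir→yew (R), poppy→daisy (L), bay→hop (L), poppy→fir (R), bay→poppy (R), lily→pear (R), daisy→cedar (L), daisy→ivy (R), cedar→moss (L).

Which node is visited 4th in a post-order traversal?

Post-order visits the left subtree, then the right subtree, then the node.
At bay: go left to hop.
  At hop: no left child.
  At hop: go right to lily.
    At lily: no left child.
    At lily: go right to pear.
      pear is a leaf — visit pear.
    Visit lily.
  Visit hop.
At bay: go right to poppy.
  At poppy: go left to daisy.
    At daisy: go left to cedar.
      At cedar: go left to moss.
        moss is a leaf — visit moss.
      At cedar: no right child.
      Visit cedar.
    At daisy: go right to ivy.
      ivy is a leaf — visit ivy.
    Visit daisy.
  At poppy: go right to fir.
    At fir: no left child.
    At fir: go right to yew.
      yew is a leaf — visit yew.
    Visit fir.
  Visit poppy.
Visit bay.
Full post-order sequence: pear, lily, hop, moss, cedar, ivy, daisy, yew, fir, poppy, bay.

moss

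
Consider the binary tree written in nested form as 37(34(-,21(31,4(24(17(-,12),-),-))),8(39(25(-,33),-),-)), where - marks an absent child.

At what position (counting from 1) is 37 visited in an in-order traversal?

In-order visits the left subtree, then the node, then the right subtree.
At 37: go left to 34.
  At 34: no left child.
  Visit 34.
  At 34: go right to 21.
    At 21: go left to 31.
      31 is a leaf — visit 31.
    Visit 21.
    At 21: go right to 4.
      At 4: go left to 24.
        At 24: go left to 17.
          At 17: no left child.
          Visit 17.
          At 17: go right to 12.
            12 is a leaf — visit 12.
        Visit 24.
        At 24: no right child.
      Visit 4.
      At 4: no right child.
Visit 37.
At 37: go right to 8.
  At 8: go left to 39.
    At 39: go left to 25.
      At 25: no left child.
      Visit 25.
      At 25: go right to 33.
        33 is a leaf — visit 33.
    Visit 39.
    At 39: no right child.
  Visit 8.
  At 8: no right child.
Full in-order sequence: 34, 31, 21, 17, 12, 24, 4, 37, 25, 33, 39, 8.

8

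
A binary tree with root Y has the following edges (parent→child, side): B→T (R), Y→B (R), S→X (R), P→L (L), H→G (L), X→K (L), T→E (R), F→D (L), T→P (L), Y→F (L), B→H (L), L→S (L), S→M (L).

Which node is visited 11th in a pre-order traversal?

Pre-order visits the node, then its left subtree, then its right subtree.
Visit Y.
At Y: go left to F.
  Visit F.
  At F: go left to D.
    D is a leaf — visit D.
  At F: no right child.
At Y: go right to B.
  Visit B.
  At B: go left to H.
    Visit H.
    At H: go left to G.
      G is a leaf — visit G.
    At H: no right child.
  At B: go right to T.
    Visit T.
    At T: go left to P.
      Visit P.
      At P: go left to L.
        Visit L.
        At L: go left to S.
          Visit S.
          At S: go left to M.
            M is a leaf — visit M.
          At S: go right to X.
            Visit X.
            At X: go left to K.
              K is a leaf — visit K.
            At X: no right child.
        At L: no right child.
      At P: no right child.
    At T: go right to E.
      E is a leaf — visit E.
Full pre-order sequence: Y, F, D, B, H, G, T, P, L, S, M, X, K, E.

M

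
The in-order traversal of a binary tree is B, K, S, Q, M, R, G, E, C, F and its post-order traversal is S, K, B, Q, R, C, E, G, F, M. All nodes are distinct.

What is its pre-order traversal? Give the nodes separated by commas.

The last element of post-order is the root; it splits in-order into left and right subtrees.
Root M: left subtree has 4 nodes {B, K, S, Q}, right has 5 {R, G, E, C, F}.
  Root Q: left subtree has 3 nodes {B, K, S}, right has 0 { }.
    Root B: left subtree has 0 nodes { }, right has 2 {K, S}.
      Root K: left subtree has 0 nodes { }, right has 1 {S}.
  Root F: left subtree has 4 nodes {R, G, E, C}, right has 0 { }.
    Root G: left subtree has 1 node {R}, right has 2 {E, C}.
      Root E: left subtree has 0 nodes { }, right has 1 {C}.

M, Q, B, K, S, F, G, R, E, C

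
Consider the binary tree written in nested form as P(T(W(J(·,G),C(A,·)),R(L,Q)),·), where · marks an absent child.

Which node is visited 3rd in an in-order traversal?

W

In-order visits the left subtree, then the node, then the right subtree.
At P: go left to T.
  At T: go left to W.
    At W: go left to J.
      At J: no left child.
      Visit J.
      At J: go right to G.
        G is a leaf — visit G.
    Visit W.
    At W: go right to C.
      At C: go left to A.
        A is a leaf — visit A.
      Visit C.
      At C: no right child.
  Visit T.
  At T: go right to R.
    At R: go left to L.
      L is a leaf — visit L.
    Visit R.
    At R: go right to Q.
      Q is a leaf — visit Q.
Visit P.
At P: no right child.
Full in-order sequence: J, G, W, A, C, T, L, R, Q, P.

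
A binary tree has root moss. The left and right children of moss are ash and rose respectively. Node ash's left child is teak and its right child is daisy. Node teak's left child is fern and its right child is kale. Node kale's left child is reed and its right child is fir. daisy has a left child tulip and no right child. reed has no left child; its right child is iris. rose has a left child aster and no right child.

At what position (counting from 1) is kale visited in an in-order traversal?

5

In-order visits the left subtree, then the node, then the right subtree.
At moss: go left to ash.
  At ash: go left to teak.
    At teak: go left to fern.
      fern is a leaf — visit fern.
    Visit teak.
    At teak: go right to kale.
      At kale: go left to reed.
        At reed: no left child.
        Visit reed.
        At reed: go right to iris.
          iris is a leaf — visit iris.
      Visit kale.
      At kale: go right to fir.
        fir is a leaf — visit fir.
  Visit ash.
  At ash: go right to daisy.
    At daisy: go left to tulip.
      tulip is a leaf — visit tulip.
    Visit daisy.
    At daisy: no right child.
Visit moss.
At moss: go right to rose.
  At rose: go left to aster.
    aster is a leaf — visit aster.
  Visit rose.
  At rose: no right child.
Full in-order sequence: fern, teak, reed, iris, kale, fir, ash, tulip, daisy, moss, aster, rose.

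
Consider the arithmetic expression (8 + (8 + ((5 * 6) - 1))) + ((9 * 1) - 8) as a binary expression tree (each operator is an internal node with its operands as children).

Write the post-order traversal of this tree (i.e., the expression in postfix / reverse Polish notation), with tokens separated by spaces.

Post-order on an expression tree gives postfix notation: for each operator, emit left operand, right operand, then the operator.

8 8 5 6 * 1 - + + 9 1 * 8 - +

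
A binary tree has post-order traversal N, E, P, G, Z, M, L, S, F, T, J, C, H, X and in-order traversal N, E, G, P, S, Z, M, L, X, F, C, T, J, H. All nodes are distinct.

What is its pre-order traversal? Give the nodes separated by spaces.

The last element of post-order is the root; it splits in-order into left and right subtrees.
Root X: left subtree has 8 nodes {N, E, G, P, S, Z, M, L}, right has 5 {F, C, T, J, H}.
  Root S: left subtree has 4 nodes {N, E, G, P}, right has 3 {Z, M, L}.
    Root G: left subtree has 2 nodes {N, E}, right has 1 {P}.
      Root E: left subtree has 1 node {N}, right has 0 { }.
    Root L: left subtree has 2 nodes {Z, M}, right has 0 { }.
      Root M: left subtree has 1 node {Z}, right has 0 { }.
  Root H: left subtree has 4 nodes {F, C, T, J}, right has 0 { }.
    Root C: left subtree has 1 node {F}, right has 2 {T, J}.
      Root J: left subtree has 1 node {T}, right has 0 { }.

X S G E N P L M Z H C F J T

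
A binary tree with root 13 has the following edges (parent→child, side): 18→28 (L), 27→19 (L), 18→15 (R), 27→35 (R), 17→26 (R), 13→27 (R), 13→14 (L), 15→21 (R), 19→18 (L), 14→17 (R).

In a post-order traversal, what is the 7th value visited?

Post-order visits the left subtree, then the right subtree, then the node.
At 13: go left to 14.
  At 14: no left child.
  At 14: go right to 17.
    At 17: no left child.
    At 17: go right to 26.
      26 is a leaf — visit 26.
    Visit 17.
  Visit 14.
At 13: go right to 27.
  At 27: go left to 19.
    At 19: go left to 18.
      At 18: go left to 28.
        28 is a leaf — visit 28.
      At 18: go right to 15.
        At 15: no left child.
        At 15: go right to 21.
          21 is a leaf — visit 21.
        Visit 15.
      Visit 18.
    At 19: no right child.
    Visit 19.
  At 27: go right to 35.
    35 is a leaf — visit 35.
  Visit 27.
Visit 13.
Full post-order sequence: 26, 17, 14, 28, 21, 15, 18, 19, 35, 27, 13.

18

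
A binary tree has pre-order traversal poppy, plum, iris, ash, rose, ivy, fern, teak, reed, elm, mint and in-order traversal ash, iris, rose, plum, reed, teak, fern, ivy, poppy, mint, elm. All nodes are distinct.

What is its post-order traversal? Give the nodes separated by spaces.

ash rose iris reed teak fern ivy plum mint elm poppy

The first element of pre-order is the root; it splits in-order into left and right subtrees.
Root poppy: left subtree has 8 nodes {ash, iris, rose, plum, reed, teak, fern, ivy}, right has 2 {mint, elm}.
  Root plum: left subtree has 3 nodes {ash, iris, rose}, right has 4 {reed, teak, fern, ivy}.
    Root iris: left subtree has 1 node {ash}, right has 1 {rose}.
    Root ivy: left subtree has 3 nodes {reed, teak, fern}, right has 0 { }.
      Root fern: left subtree has 2 nodes {reed, teak}, right has 0 { }.
        Root teak: left subtree has 1 node {reed}, right has 0 { }.
  Root elm: left subtree has 1 node {mint}, right has 0 { }.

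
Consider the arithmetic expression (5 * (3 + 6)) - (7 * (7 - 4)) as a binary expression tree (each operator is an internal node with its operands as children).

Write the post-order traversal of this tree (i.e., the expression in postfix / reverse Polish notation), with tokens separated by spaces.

Post-order on an expression tree gives postfix notation: for each operator, emit left operand, right operand, then the operator.

5 3 6 + * 7 7 4 - * -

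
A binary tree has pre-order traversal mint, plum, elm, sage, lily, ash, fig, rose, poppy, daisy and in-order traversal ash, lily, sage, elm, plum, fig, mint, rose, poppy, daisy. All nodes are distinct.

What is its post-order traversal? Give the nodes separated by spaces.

ash lily sage elm fig plum daisy poppy rose mint

The first element of pre-order is the root; it splits in-order into left and right subtrees.
Root mint: left subtree has 6 nodes {ash, lily, sage, elm, plum, fig}, right has 3 {rose, poppy, daisy}.
  Root plum: left subtree has 4 nodes {ash, lily, sage, elm}, right has 1 {fig}.
    Root elm: left subtree has 3 nodes {ash, lily, sage}, right has 0 { }.
      Root sage: left subtree has 2 nodes {ash, lily}, right has 0 { }.
        Root lily: left subtree has 1 node {ash}, right has 0 { }.
  Root rose: left subtree has 0 nodes { }, right has 2 {poppy, daisy}.
    Root poppy: left subtree has 0 nodes { }, right has 1 {daisy}.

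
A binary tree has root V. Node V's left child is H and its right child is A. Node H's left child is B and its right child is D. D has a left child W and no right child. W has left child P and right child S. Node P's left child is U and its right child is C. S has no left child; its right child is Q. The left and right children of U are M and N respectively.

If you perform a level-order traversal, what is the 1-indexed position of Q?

11

Level-order visits nodes level by level from the root, left to right within each level.
Level 0: V
Level 1: H, A
Level 2: B, D
Level 3: W
Level 4: P, S
Level 5: U, C, Q
Level 6: M, N
Full level-order sequence: V, H, A, B, D, W, P, S, U, C, Q, M, N.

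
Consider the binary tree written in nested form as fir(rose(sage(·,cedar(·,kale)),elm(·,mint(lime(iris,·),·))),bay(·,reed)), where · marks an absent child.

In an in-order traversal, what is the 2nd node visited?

In-order visits the left subtree, then the node, then the right subtree.
At fir: go left to rose.
  At rose: go left to sage.
    At sage: no left child.
    Visit sage.
    At sage: go right to cedar.
      At cedar: no left child.
      Visit cedar.
      At cedar: go right to kale.
        kale is a leaf — visit kale.
  Visit rose.
  At rose: go right to elm.
    At elm: no left child.
    Visit elm.
    At elm: go right to mint.
      At mint: go left to lime.
        At lime: go left to iris.
          iris is a leaf — visit iris.
        Visit lime.
        At lime: no right child.
      Visit mint.
      At mint: no right child.
Visit fir.
At fir: go right to bay.
  At bay: no left child.
  Visit bay.
  At bay: go right to reed.
    reed is a leaf — visit reed.
Full in-order sequence: sage, cedar, kale, rose, elm, iris, lime, mint, fir, bay, reed.

cedar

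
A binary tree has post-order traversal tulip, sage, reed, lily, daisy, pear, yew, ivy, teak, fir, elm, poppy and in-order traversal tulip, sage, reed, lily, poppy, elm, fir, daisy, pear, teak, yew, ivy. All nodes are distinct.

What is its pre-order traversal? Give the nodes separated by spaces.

poppy lily reed sage tulip elm fir teak pear daisy ivy yew

The last element of post-order is the root; it splits in-order into left and right subtrees.
Root poppy: left subtree has 4 nodes {tulip, sage, reed, lily}, right has 7 {elm, fir, daisy, pear, teak, yew, ivy}.
  Root lily: left subtree has 3 nodes {tulip, sage, reed}, right has 0 { }.
    Root reed: left subtree has 2 nodes {tulip, sage}, right has 0 { }.
      Root sage: left subtree has 1 node {tulip}, right has 0 { }.
  Root elm: left subtree has 0 nodes { }, right has 6 {fir, daisy, pear, teak, yew, ivy}.
    Root fir: left subtree has 0 nodes { }, right has 5 {daisy, pear, teak, yew, ivy}.
      Root teak: left subtree has 2 nodes {daisy, pear}, right has 2 {yew, ivy}.
        Root pear: left subtree has 1 node {daisy}, right has 0 { }.
        Root ivy: left subtree has 1 node {yew}, right has 0 { }.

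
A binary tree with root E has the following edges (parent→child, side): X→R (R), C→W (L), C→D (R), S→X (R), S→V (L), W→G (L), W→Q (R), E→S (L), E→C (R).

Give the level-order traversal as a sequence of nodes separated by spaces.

E S C V X W D R G Q

Level-order visits nodes level by level from the root, left to right within each level.
Level 0: E
Level 1: S, C
Level 2: V, X, W, D
Level 3: R, G, Q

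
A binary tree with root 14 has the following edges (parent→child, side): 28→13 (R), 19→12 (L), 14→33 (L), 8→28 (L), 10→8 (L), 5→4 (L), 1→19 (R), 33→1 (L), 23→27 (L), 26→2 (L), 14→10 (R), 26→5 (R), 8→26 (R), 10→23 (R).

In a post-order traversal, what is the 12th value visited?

27

Post-order visits the left subtree, then the right subtree, then the node.
At 14: go left to 33.
  At 33: go left to 1.
    At 1: no left child.
    At 1: go right to 19.
      At 19: go left to 12.
        12 is a leaf — visit 12.
      At 19: no right child.
      Visit 19.
    Visit 1.
  At 33: no right child.
  Visit 33.
At 14: go right to 10.
  At 10: go left to 8.
    At 8: go left to 28.
      At 28: no left child.
      At 28: go right to 13.
        13 is a leaf — visit 13.
      Visit 28.
    At 8: go right to 26.
      At 26: go left to 2.
        2 is a leaf — visit 2.
      At 26: go right to 5.
        At 5: go left to 4.
          4 is a leaf — visit 4.
        At 5: no right child.
        Visit 5.
      Visit 26.
    Visit 8.
  At 10: go right to 23.
    At 23: go left to 27.
      27 is a leaf — visit 27.
    At 23: no right child.
    Visit 23.
  Visit 10.
Visit 14.
Full post-order sequence: 12, 19, 1, 33, 13, 28, 2, 4, 5, 26, 8, 27, 23, 10, 14.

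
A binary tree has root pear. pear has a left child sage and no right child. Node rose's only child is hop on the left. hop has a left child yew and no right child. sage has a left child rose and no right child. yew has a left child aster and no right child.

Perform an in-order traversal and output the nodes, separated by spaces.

aster yew hop rose sage pear

In-order visits the left subtree, then the node, then the right subtree.
At pear: go left to sage.
  At sage: go left to rose.
    At rose: go left to hop.
      At hop: go left to yew.
        At yew: go left to aster.
          aster is a leaf — visit aster.
        Visit yew.
        At yew: no right child.
      Visit hop.
      At hop: no right child.
    Visit rose.
    At rose: no right child.
  Visit sage.
  At sage: no right child.
Visit pear.
At pear: no right child.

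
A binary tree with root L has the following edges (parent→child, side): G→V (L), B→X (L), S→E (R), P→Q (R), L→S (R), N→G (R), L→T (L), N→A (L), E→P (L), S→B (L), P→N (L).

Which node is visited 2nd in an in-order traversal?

L

In-order visits the left subtree, then the node, then the right subtree.
At L: go left to T.
  T is a leaf — visit T.
Visit L.
At L: go right to S.
  At S: go left to B.
    At B: go left to X.
      X is a leaf — visit X.
    Visit B.
    At B: no right child.
  Visit S.
  At S: go right to E.
    At E: go left to P.
      At P: go left to N.
        At N: go left to A.
          A is a leaf — visit A.
        Visit N.
        At N: go right to G.
          At G: go left to V.
            V is a leaf — visit V.
          Visit G.
          At G: no right child.
      Visit P.
      At P: go right to Q.
        Q is a leaf — visit Q.
    Visit E.
    At E: no right child.
Full in-order sequence: T, L, X, B, S, A, N, V, G, P, Q, E.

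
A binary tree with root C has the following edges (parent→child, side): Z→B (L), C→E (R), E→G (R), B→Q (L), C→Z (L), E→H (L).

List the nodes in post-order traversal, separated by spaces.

Q B Z H G E C

Post-order visits the left subtree, then the right subtree, then the node.
At C: go left to Z.
  At Z: go left to B.
    At B: go left to Q.
      Q is a leaf — visit Q.
    At B: no right child.
    Visit B.
  At Z: no right child.
  Visit Z.
At C: go right to E.
  At E: go left to H.
    H is a leaf — visit H.
  At E: go right to G.
    G is a leaf — visit G.
  Visit E.
Visit C.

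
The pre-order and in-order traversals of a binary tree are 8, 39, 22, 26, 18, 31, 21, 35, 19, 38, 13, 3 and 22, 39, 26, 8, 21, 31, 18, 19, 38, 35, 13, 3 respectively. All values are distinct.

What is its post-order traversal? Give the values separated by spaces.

The first element of pre-order is the root; it splits in-order into left and right subtrees.
Root 8: left subtree has 3 nodes {22, 39, 26}, right has 8 {21, 31, 18, 19, 38, 35, 13, 3}.
  Root 39: left subtree has 1 node {22}, right has 1 {26}.
  Root 18: left subtree has 2 nodes {21, 31}, right has 5 {19, 38, 35, 13, 3}.
    Root 31: left subtree has 1 node {21}, right has 0 { }.
    Root 35: left subtree has 2 nodes {19, 38}, right has 2 {13, 3}.
      Root 19: left subtree has 0 nodes { }, right has 1 {38}.
      Root 13: left subtree has 0 nodes { }, right has 1 {3}.

22 26 39 21 31 38 19 3 13 35 18 8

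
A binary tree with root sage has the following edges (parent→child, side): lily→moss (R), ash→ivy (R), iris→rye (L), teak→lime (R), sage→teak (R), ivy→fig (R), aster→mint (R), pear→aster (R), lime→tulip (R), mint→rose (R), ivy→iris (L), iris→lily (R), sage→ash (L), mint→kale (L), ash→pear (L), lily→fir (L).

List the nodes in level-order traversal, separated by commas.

Level-order visits nodes level by level from the root, left to right within each level.
Level 0: sage
Level 1: ash, teak
Level 2: pear, ivy, lime
Level 3: aster, iris, fig, tulip
Level 4: mint, rye, lily
Level 5: kale, rose, fir, moss

sage, ash, teak, pear, ivy, lime, aster, iris, fig, tulip, mint, rye, lily, kale, rose, fir, moss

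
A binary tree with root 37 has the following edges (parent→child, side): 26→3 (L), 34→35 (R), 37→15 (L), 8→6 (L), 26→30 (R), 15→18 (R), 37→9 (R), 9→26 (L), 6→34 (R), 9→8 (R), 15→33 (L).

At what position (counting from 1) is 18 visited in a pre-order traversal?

Pre-order visits the node, then its left subtree, then its right subtree.
Visit 37.
At 37: go left to 15.
  Visit 15.
  At 15: go left to 33.
    33 is a leaf — visit 33.
  At 15: go right to 18.
    18 is a leaf — visit 18.
At 37: go right to 9.
  Visit 9.
  At 9: go left to 26.
    Visit 26.
    At 26: go left to 3.
      3 is a leaf — visit 3.
    At 26: go right to 30.
      30 is a leaf — visit 30.
  At 9: go right to 8.
    Visit 8.
    At 8: go left to 6.
      Visit 6.
      At 6: no left child.
      At 6: go right to 34.
        Visit 34.
        At 34: no left child.
        At 34: go right to 35.
          35 is a leaf — visit 35.
    At 8: no right child.
Full pre-order sequence: 37, 15, 33, 18, 9, 26, 3, 30, 8, 6, 34, 35.

4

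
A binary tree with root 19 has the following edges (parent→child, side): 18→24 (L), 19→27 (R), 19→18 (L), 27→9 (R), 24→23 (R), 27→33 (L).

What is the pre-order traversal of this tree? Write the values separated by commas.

Pre-order visits the node, then its left subtree, then its right subtree.
Visit 19.
At 19: go left to 18.
  Visit 18.
  At 18: go left to 24.
    Visit 24.
    At 24: no left child.
    At 24: go right to 23.
      23 is a leaf — visit 23.
  At 18: no right child.
At 19: go right to 27.
  Visit 27.
  At 27: go left to 33.
    33 is a leaf — visit 33.
  At 27: go right to 9.
    9 is a leaf — visit 9.

19, 18, 24, 23, 27, 33, 9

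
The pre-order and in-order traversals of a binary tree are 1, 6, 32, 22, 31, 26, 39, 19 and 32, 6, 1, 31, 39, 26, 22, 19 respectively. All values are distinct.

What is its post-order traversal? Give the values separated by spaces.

32 6 39 26 31 19 22 1

The first element of pre-order is the root; it splits in-order into left and right subtrees.
Root 1: left subtree has 2 nodes {32, 6}, right has 5 {31, 39, 26, 22, 19}.
  Root 6: left subtree has 1 node {32}, right has 0 { }.
  Root 22: left subtree has 3 nodes {31, 39, 26}, right has 1 {19}.
    Root 31: left subtree has 0 nodes { }, right has 2 {39, 26}.
      Root 26: left subtree has 1 node {39}, right has 0 { }.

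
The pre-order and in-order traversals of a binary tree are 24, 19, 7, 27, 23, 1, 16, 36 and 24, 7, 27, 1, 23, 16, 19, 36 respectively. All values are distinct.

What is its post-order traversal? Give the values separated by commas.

The first element of pre-order is the root; it splits in-order into left and right subtrees.
Root 24: left subtree has 0 nodes { }, right has 7 {7, 27, 1, 23, 16, 19, 36}.
  Root 19: left subtree has 5 nodes {7, 27, 1, 23, 16}, right has 1 {36}.
    Root 7: left subtree has 0 nodes { }, right has 4 {27, 1, 23, 16}.
      Root 27: left subtree has 0 nodes { }, right has 3 {1, 23, 16}.
        Root 23: left subtree has 1 node {1}, right has 1 {16}.

1, 16, 23, 27, 7, 36, 19, 24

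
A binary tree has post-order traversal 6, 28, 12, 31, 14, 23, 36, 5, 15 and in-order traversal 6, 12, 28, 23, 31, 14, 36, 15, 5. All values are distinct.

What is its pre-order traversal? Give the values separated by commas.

15, 36, 23, 12, 6, 28, 14, 31, 5

The last element of post-order is the root; it splits in-order into left and right subtrees.
Root 15: left subtree has 7 nodes {6, 12, 28, 23, 31, 14, 36}, right has 1 {5}.
  Root 36: left subtree has 6 nodes {6, 12, 28, 23, 31, 14}, right has 0 { }.
    Root 23: left subtree has 3 nodes {6, 12, 28}, right has 2 {31, 14}.
      Root 12: left subtree has 1 node {6}, right has 1 {28}.
      Root 14: left subtree has 1 node {31}, right has 0 { }.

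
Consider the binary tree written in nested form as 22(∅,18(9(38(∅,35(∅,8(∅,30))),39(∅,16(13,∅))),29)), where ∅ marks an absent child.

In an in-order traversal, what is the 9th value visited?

16

In-order visits the left subtree, then the node, then the right subtree.
At 22: no left child.
Visit 22.
At 22: go right to 18.
  At 18: go left to 9.
    At 9: go left to 38.
      At 38: no left child.
      Visit 38.
      At 38: go right to 35.
        At 35: no left child.
        Visit 35.
        At 35: go right to 8.
          At 8: no left child.
          Visit 8.
          At 8: go right to 30.
            30 is a leaf — visit 30.
    Visit 9.
    At 9: go right to 39.
      At 39: no left child.
      Visit 39.
      At 39: go right to 16.
        At 16: go left to 13.
          13 is a leaf — visit 13.
        Visit 16.
        At 16: no right child.
  Visit 18.
  At 18: go right to 29.
    29 is a leaf — visit 29.
Full in-order sequence: 22, 38, 35, 8, 30, 9, 39, 13, 16, 18, 29.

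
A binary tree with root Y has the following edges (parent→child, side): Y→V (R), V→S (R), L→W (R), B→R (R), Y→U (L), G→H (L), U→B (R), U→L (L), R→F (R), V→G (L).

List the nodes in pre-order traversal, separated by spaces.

Pre-order visits the node, then its left subtree, then its right subtree.
Visit Y.
At Y: go left to U.
  Visit U.
  At U: go left to L.
    Visit L.
    At L: no left child.
    At L: go right to W.
      W is a leaf — visit W.
  At U: go right to B.
    Visit B.
    At B: no left child.
    At B: go right to R.
      Visit R.
      At R: no left child.
      At R: go right to F.
        F is a leaf — visit F.
At Y: go right to V.
  Visit V.
  At V: go left to G.
    Visit G.
    At G: go left to H.
      H is a leaf — visit H.
    At G: no right child.
  At V: go right to S.
    S is a leaf — visit S.

Y U L W B R F V G H S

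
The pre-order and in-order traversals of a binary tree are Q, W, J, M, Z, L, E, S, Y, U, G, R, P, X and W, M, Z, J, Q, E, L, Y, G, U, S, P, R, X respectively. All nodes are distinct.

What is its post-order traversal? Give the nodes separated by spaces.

The first element of pre-order is the root; it splits in-order into left and right subtrees.
Root Q: left subtree has 4 nodes {W, M, Z, J}, right has 9 {E, L, Y, G, U, S, P, R, X}.
  Root W: left subtree has 0 nodes { }, right has 3 {M, Z, J}.
    Root J: left subtree has 2 nodes {M, Z}, right has 0 { }.
      Root M: left subtree has 0 nodes { }, right has 1 {Z}.
  Root L: left subtree has 1 node {E}, right has 7 {Y, G, U, S, P, R, X}.
    Root S: left subtree has 3 nodes {Y, G, U}, right has 3 {P, R, X}.
      Root Y: left subtree has 0 nodes { }, right has 2 {G, U}.
        Root U: left subtree has 1 node {G}, right has 0 { }.
      Root R: left subtree has 1 node {P}, right has 1 {X}.

Z M J W E G U Y P X R S L Q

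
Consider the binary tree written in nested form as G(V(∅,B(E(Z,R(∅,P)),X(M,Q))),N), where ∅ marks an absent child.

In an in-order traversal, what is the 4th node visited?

In-order visits the left subtree, then the node, then the right subtree.
At G: go left to V.
  At V: no left child.
  Visit V.
  At V: go right to B.
    At B: go left to E.
      At E: go left to Z.
        Z is a leaf — visit Z.
      Visit E.
      At E: go right to R.
        At R: no left child.
        Visit R.
        At R: go right to P.
          P is a leaf — visit P.
    Visit B.
    At B: go right to X.
      At X: go left to M.
        M is a leaf — visit M.
      Visit X.
      At X: go right to Q.
        Q is a leaf — visit Q.
Visit G.
At G: go right to N.
  N is a leaf — visit N.
Full in-order sequence: V, Z, E, R, P, B, M, X, Q, G, N.

R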